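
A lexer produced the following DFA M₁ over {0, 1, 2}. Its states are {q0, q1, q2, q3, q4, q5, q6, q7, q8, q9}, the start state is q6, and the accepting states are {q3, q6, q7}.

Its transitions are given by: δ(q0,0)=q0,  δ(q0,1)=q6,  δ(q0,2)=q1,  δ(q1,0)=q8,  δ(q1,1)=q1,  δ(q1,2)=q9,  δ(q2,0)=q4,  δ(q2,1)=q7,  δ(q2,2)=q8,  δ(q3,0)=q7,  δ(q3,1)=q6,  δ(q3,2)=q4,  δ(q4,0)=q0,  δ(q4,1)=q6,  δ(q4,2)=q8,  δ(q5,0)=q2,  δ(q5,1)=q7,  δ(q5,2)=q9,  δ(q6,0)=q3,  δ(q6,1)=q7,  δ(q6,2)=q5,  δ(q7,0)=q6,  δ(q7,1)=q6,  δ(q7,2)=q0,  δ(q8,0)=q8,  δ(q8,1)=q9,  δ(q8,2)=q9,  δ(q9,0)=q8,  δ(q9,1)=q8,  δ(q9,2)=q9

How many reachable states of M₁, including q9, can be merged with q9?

3

Every state is reachable, so we keep all 10.
P0 = {q3,q6,q7} | {q0,q1,q2,q4,q5,q8,q9}.
On input 1, block {q0,q1,q2,q4,q5,q8,q9} splits into {q0,q2,q4,q5} and {q1,q8,q9}.
The partition is now stable with 3 blocks: {q3,q6,q7} | {q0,q2,q4,q5} | {q1,q8,q9}.
State q9 belongs to the block {q1,q8,q9}, which has 3 states.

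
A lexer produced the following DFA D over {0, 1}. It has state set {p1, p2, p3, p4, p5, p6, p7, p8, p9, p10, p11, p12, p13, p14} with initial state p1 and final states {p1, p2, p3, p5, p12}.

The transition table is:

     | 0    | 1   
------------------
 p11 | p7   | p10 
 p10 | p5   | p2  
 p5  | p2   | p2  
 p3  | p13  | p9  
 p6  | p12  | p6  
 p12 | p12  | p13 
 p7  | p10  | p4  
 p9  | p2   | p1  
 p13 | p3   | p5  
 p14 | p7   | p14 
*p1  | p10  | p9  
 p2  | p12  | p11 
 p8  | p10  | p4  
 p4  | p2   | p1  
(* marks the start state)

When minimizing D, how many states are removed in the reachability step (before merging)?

3

Starting at p1 and following transitions, the reachable set is {p1, p2, p3, p4, p5, p7, p9, p10, p11, p12, p13}. That leaves p6, p8, p14 unreachable — 3 in total.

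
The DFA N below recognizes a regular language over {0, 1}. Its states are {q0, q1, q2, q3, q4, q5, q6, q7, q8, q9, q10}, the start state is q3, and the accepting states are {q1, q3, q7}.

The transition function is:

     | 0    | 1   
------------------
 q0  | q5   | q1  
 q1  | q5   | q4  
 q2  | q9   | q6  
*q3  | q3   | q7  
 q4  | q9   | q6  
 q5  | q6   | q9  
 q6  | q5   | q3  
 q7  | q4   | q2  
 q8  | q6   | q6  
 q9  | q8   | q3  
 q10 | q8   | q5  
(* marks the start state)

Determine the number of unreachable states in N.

Starting at q3 and following transitions, the reachable set is {q2, q3, q4, q5, q6, q7, q8, q9}. That leaves q0, q1, q10 unreachable — 3 in total.

3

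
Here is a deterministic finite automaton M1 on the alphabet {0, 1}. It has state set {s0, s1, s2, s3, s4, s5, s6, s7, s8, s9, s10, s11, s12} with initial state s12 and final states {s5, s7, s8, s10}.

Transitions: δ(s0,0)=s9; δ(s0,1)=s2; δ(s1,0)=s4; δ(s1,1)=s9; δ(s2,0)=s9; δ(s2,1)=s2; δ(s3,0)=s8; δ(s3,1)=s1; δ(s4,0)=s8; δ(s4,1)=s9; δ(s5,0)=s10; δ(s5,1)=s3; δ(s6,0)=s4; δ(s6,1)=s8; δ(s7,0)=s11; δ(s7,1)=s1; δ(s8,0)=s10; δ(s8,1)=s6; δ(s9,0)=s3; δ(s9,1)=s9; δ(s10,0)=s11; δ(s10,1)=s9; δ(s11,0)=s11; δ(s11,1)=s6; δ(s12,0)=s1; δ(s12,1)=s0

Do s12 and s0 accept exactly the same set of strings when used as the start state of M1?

Yes

States {s5,s7} cannot be reached from the start state, so discard them.
P0 = {s8,s10} | {s0,s1,s2,s3,s4,s6,s9,s11,s12}.
On input 0, block {s8,s10} splits into {s8} and {s10}.
Split {s0,s1,s2,s3,s4,s6,s9,s11,s12} by δ(·,0) → {s0,s1,s2,s6,s9,s11,s12} and {s3,s4}.
Split {s0,s1,s2,s6,s9,s11,s12} by δ(·,0) → {s0,s2,s11,s12} and {s1,s6,s9}.
Refine {s0,s2,s11,s12} on symbol 0: members go to different blocks, giving {s0,s2,s12} and {s11}.
Split {s1,s6,s9} by δ(·,1) → {s1,s9} and {s6}.
No further refinement is possible. Final partition (7 blocks): {s8} | {s0,s2,s12} | {s10} | {s3,s4} | {s1,s9} | {s11} | {s6}.
s12 and s0 lie in the same block of the stable partition, so they are equivalent — no string distinguishes them.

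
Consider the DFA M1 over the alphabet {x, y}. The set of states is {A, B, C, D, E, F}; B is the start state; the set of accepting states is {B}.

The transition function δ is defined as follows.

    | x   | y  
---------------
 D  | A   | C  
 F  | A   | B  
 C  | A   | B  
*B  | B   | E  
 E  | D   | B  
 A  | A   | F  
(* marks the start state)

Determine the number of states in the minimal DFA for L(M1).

All states are reachable from the start state.
Initial partition by acceptance: {B} | {A,C,D,E,F}.
Split {A,C,D,E,F} by δ(·,y) → {C,E,F} and {A,D}.
Stable partition: {B} | {C,E,F} | {A,D} — 3 equivalence classes.

3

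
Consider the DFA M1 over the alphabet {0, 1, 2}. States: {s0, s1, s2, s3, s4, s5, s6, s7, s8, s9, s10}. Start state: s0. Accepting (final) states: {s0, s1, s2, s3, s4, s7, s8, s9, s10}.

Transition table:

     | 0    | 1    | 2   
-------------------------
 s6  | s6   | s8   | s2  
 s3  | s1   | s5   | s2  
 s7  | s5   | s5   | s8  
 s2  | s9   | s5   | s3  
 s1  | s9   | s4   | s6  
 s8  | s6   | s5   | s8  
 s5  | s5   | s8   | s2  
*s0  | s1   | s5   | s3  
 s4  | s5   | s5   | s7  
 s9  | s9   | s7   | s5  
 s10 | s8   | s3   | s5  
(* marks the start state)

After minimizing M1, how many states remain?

4

Reachable states from the start: {s0,s1,s2,s3,s4,s5,s6,s7,s8,s9}. Unreachable: {s10} — drop them.
P0 = {s0,s1,s2,s3,s4,s7,s8,s9} | {s5,s6}.
Refine {s0,s1,s2,s3,s4,s7,s8,s9} on symbol 0: members go to different blocks, giving {s0,s1,s2,s3,s9} and {s4,s7,s8}.
On input 1, block {s0,s1,s2,s3,s9} splits into {s0,s2,s3} and {s1,s9}.
Stable partition: {s0,s2,s3} | {s5,s6} | {s4,s7,s8} | {s1,s9} — 4 equivalence classes.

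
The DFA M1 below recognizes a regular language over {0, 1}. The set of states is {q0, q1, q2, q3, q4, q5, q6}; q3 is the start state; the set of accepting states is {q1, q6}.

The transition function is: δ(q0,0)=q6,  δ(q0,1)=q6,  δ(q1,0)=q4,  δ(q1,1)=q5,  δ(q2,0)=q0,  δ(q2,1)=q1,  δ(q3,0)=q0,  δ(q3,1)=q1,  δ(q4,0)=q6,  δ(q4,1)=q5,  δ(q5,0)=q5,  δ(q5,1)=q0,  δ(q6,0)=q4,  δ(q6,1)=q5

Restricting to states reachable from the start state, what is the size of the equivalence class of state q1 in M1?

2

States {q2} cannot be reached from the start state, so discard them.
Start with accepting vs non-accepting: {q1,q6} | {q0,q3,q4,q5}.
On input 0, block {q0,q3,q4,q5} splits into {q0,q4} and {q3,q5}.
On input 1, block {q0,q4} splits into {q0} and {q4}.
On input 0, block {q3,q5} splits into {q3} and {q5}.
Stable partition: {q1,q6} | {q0} | {q3} | {q4} | {q5} — 5 equivalence classes.
State q1 belongs to the block {q1,q6}, which has 2 states.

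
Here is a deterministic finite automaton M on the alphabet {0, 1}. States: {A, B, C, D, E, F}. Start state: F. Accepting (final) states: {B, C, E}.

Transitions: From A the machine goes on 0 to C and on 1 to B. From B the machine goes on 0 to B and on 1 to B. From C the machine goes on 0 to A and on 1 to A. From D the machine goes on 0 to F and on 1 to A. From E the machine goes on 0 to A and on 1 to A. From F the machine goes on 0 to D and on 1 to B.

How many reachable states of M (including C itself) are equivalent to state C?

First remove the unreachable states {E}; 5 states remain.
Start with accepting vs non-accepting: {B,C} | {A,D,F}.
Refine {B,C} on symbol 0: members go to different blocks, giving {B} and {C}.
Refine {A,D,F} on symbol 0: members go to different blocks, giving {D,F} and {A}.
Refine {D,F} on symbol 1: members go to different blocks, giving {D} and {F}.
No further refinement is possible. Final partition (5 blocks): {B} | {D} | {C} | {A} | {F}.
State C belongs to the block {C}, which has 1 states.

1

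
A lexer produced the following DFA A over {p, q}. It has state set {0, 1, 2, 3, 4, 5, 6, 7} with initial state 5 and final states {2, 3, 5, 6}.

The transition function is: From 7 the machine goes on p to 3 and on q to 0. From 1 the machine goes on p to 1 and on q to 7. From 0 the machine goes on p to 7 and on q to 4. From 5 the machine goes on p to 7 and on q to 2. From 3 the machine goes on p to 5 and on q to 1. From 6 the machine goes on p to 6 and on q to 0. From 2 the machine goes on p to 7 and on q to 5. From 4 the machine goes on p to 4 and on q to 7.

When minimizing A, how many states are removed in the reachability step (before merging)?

Starting at 5 and following transitions, the reachable set is {0, 1, 2, 3, 4, 5, 7}. That leaves 6 unreachable — 1 in total.

1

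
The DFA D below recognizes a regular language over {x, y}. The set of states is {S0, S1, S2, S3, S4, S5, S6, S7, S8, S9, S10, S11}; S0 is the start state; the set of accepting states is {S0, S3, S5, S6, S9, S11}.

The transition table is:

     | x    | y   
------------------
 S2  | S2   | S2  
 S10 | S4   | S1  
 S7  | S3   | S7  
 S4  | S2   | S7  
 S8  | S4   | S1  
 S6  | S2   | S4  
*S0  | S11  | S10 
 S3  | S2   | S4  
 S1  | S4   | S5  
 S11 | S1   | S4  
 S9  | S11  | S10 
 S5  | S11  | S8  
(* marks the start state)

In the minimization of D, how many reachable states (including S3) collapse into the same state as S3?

States {S6,S9} cannot be reached from the start state, so discard them.
Start with accepting vs non-accepting: {S0,S3,S5,S11} | {S1,S2,S4,S7,S8,S10}.
On input x, block {S0,S3,S5,S11} splits into {S0,S5} and {S3,S11}.
Refine {S1,S2,S4,S7,S8,S10} on symbol x: members go to different blocks, giving {S1,S2,S4,S8,S10} and {S7}.
On input y, block {S1,S2,S4,S8,S10} splits into {S2,S8,S10} and {S1} and {S4}.
Refine {S2,S8,S10} on symbol x: members go to different blocks, giving {S8,S10} and {S2}.
Split {S3,S11} by δ(·,x) → {S3} and {S11}.
The partition is now stable with 8 blocks: {S0,S5} | {S8,S10} | {S3} | {S7} | {S1} | {S4} | {S2} | {S11}.
State S3 belongs to the block {S3}, which has 1 states.

1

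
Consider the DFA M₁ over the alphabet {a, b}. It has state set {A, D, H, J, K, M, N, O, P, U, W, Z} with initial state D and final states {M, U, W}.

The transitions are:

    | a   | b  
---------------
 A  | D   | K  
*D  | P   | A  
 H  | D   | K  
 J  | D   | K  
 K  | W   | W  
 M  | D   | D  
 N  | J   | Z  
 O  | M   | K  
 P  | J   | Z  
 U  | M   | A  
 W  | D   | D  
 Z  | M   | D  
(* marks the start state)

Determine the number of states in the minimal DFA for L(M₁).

6

First remove the unreachable states {H,N,O,U}; 8 states remain.
P0 = {M,W} | {A,D,J,K,P,Z}.
On input a, block {A,D,J,K,P,Z} splits into {A,D,J,P} and {K,Z}.
On input b, block {A,D,J,P} splits into {A,J,P} and {D}.
Refine {A,J,P} on symbol a: members go to different blocks, giving {A,J} and {P}.
On input b, block {K,Z} splits into {Z} and {K}.
Stable partition: {M,W} | {A,J} | {Z} | {D} | {P} | {K} — 6 equivalence classes.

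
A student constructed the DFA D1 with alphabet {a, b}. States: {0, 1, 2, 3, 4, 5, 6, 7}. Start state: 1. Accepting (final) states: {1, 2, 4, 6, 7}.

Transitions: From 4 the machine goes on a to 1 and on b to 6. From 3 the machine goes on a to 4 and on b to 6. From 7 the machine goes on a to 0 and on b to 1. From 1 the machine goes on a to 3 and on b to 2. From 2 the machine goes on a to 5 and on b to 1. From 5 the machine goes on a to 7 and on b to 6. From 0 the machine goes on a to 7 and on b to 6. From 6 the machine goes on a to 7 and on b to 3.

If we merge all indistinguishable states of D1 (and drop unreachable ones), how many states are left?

Every state is reachable, so we keep all 8.
Start with accepting vs non-accepting: {1,2,4,6,7} | {0,3,5}.
Refine {1,2,4,6,7} on symbol a: members go to different blocks, giving {1,2,7} and {4,6}.
Split {0,3,5} by δ(·,a) → {0,5} and {3}.
Refine {1,2,7} on symbol a: members go to different blocks, giving {2,7} and {1}.
Split {4,6} by δ(·,a) → {4} and {6}.
The partition is now stable with 6 blocks: {2,7} | {0,5} | {4} | {3} | {1} | {6}.

6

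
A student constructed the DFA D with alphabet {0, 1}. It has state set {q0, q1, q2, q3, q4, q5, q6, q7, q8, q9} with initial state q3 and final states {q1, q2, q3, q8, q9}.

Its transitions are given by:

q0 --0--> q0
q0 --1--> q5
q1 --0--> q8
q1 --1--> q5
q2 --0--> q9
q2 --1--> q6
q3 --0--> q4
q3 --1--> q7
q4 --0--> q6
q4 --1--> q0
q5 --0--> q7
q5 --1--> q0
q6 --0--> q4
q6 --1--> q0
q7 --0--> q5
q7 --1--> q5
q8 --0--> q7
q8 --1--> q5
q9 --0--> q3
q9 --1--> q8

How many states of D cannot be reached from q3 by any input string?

4

Starting at q3 and following transitions, the reachable set is {q0, q3, q4, q5, q6, q7}. That leaves q1, q2, q8, q9 unreachable — 4 in total.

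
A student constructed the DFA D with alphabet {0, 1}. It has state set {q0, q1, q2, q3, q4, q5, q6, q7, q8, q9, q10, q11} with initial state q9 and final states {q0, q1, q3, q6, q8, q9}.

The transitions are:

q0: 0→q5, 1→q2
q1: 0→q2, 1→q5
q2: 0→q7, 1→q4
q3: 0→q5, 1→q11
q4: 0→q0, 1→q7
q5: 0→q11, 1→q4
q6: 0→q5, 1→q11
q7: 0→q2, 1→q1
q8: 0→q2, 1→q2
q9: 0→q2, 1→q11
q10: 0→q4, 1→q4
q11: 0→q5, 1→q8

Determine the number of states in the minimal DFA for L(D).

States {q3,q6,q10} cannot be reached from the start state, so discard them.
Start with accepting vs non-accepting: {q0,q1,q8,q9} | {q2,q4,q5,q7,q11}.
On input 0, block {q2,q4,q5,q7,q11} splits into {q2,q5,q7,q11} and {q4}.
On input 1, block {q2,q5,q7,q11} splits into {q2,q5} and {q7,q11}.
On input 1, block {q0,q1,q8,q9} splits into {q0,q1,q8} and {q9}.
The partition is now stable with 5 blocks: {q0,q1,q8} | {q2,q5} | {q4} | {q7,q11} | {q9}.

5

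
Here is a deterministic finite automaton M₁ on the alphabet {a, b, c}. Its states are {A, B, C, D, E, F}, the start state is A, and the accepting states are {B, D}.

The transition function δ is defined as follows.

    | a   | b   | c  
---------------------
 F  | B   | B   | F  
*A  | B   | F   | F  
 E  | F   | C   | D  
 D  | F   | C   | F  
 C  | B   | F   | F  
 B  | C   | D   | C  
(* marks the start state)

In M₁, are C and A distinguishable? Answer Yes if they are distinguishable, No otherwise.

No

States {E} cannot be reached from the start state, so discard them.
Initial partition by acceptance: {B,D} | {A,C,F}.
Refine {B,D} on symbol b: members go to different blocks, giving {B} and {D}.
Refine {A,C,F} on symbol b: members go to different blocks, giving {A,C} and {F}.
The partition is now stable with 4 blocks: {B} | {A,C} | {D} | {F}.
C and A lie in the same block of the stable partition, so they are equivalent — no string distinguishes them.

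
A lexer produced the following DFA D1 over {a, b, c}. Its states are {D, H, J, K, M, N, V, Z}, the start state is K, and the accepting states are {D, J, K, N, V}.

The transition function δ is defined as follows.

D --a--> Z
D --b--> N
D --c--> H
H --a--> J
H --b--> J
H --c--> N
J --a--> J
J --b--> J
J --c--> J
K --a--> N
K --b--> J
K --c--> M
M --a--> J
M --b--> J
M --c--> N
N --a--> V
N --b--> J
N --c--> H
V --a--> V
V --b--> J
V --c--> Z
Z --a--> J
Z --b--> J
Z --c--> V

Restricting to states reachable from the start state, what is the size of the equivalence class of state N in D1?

3

States {D} cannot be reached from the start state, so discard them.
P0 = {J,K,N,V} | {H,M,Z}.
Split {J,K,N,V} by δ(·,c) → {K,N,V} and {J}.
Stable partition: {K,N,V} | {H,M,Z} | {J} — 3 equivalence classes.
The equivalence class containing N is {K,N,V}, of size 3.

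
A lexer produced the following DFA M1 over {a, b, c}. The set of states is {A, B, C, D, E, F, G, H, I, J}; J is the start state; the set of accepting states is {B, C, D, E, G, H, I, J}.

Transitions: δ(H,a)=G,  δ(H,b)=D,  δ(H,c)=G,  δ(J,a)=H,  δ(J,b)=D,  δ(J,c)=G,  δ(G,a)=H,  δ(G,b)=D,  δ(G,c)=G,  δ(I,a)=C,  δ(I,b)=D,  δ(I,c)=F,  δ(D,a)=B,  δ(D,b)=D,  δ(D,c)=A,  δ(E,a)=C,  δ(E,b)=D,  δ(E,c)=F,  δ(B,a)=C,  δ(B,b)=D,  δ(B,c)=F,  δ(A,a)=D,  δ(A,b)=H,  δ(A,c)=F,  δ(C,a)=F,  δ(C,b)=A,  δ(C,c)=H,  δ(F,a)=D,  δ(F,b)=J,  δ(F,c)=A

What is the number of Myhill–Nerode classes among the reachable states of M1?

First remove the unreachable states {E,I}; 8 states remain.
Start with accepting vs non-accepting: {B,C,D,G,H,J} | {A,F}.
On input a, block {B,C,D,G,H,J} splits into {B,D,G,H,J} and {C}.
Refine {B,D,G,H,J} on symbol a: members go to different blocks, giving {D,G,H,J} and {B}.
On input a, block {D,G,H,J} splits into {G,H,J} and {D}.
The partition is now stable with 5 blocks: {G,H,J} | {A,F} | {C} | {B} | {D}.

5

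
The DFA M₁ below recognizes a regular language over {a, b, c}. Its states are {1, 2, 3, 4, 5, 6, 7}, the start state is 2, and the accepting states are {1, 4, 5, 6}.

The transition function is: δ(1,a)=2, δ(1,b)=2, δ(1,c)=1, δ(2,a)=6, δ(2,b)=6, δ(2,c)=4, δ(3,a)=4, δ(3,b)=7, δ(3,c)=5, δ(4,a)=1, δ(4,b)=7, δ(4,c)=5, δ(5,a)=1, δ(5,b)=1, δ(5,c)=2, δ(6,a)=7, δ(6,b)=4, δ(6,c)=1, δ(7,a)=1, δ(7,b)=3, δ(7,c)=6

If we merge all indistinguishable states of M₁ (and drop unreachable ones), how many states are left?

Every state is reachable, so we keep all 7.
Start with accepting vs non-accepting: {1,4,5,6} | {2,3,7}.
Refine {1,4,5,6} on symbol a: members go to different blocks, giving {1,6} and {4,5}.
Split {1,6} by δ(·,b) → {1} and {6}.
Refine {2,3,7} on symbol a: members go to different blocks, giving {2} and {3} and {7}.
On input b, block {4,5} splits into {4} and {5}.
No further refinement is possible. Final partition (7 blocks): {1} | {2} | {4} | {6} | {3} | {7} | {5}.

7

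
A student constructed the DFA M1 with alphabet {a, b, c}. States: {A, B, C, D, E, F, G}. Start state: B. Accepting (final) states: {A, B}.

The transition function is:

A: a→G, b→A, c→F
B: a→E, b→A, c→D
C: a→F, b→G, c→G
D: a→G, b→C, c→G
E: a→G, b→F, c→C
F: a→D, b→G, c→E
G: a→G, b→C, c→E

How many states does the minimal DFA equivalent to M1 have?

2

Every state is reachable, so we keep all 7.
Start with accepting vs non-accepting: {A,B} | {C,D,E,F,G}.
The partition is now stable with 2 blocks: {A,B} | {C,D,E,F,G}.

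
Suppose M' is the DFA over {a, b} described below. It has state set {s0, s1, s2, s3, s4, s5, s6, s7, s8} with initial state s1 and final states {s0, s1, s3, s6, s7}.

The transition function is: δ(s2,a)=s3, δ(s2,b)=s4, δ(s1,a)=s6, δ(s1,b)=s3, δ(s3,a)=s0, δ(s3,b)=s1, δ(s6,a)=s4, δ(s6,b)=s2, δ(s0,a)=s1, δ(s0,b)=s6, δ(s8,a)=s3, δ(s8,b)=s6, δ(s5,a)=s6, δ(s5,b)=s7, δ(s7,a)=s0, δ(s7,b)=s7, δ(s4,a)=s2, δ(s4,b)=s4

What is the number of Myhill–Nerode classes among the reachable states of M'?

6

First remove the unreachable states {s5,s7,s8}; 6 states remain.
Start with accepting vs non-accepting: {s0,s1,s3,s6} | {s2,s4}.
Refine {s0,s1,s3,s6} on symbol a: members go to different blocks, giving {s0,s1,s3} and {s6}.
Refine {s0,s1,s3} on symbol a: members go to different blocks, giving {s0,s3} and {s1}.
On input a, block {s0,s3} splits into {s0} and {s3}.
On input a, block {s2,s4} splits into {s2} and {s4}.
The partition is now stable with 6 blocks: {s0} | {s2} | {s6} | {s1} | {s3} | {s4}.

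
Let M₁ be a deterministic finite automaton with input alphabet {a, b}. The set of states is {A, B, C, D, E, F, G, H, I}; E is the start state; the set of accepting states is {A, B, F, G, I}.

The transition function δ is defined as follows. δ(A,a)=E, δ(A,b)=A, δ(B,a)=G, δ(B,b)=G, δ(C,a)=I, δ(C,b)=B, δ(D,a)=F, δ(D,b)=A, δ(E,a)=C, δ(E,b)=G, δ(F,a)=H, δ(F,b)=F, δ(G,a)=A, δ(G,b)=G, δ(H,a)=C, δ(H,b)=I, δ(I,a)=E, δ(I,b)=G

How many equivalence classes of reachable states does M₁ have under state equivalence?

First remove the unreachable states {D,F,H}; 6 states remain.
P0 = {A,B,G,I} | {C,E}.
Refine {A,B,G,I} on symbol a: members go to different blocks, giving {A,I} and {B,G}.
Split {A,I} by δ(·,b) → {A} and {I}.
Split {C,E} by δ(·,a) → {C} and {E}.
Refine {B,G} on symbol a: members go to different blocks, giving {B} and {G}.
Stable partition: {A} | {C} | {B} | {I} | {E} | {G} — 6 equivalence classes.

6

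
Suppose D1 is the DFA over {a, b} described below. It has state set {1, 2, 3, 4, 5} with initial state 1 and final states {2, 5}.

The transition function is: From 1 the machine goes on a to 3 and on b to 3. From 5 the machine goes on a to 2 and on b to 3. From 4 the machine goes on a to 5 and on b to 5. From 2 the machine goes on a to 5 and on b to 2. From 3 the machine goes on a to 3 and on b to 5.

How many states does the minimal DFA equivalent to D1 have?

4

Reachable states from the start: {1,2,3,5}. Unreachable: {4} — drop them.
Initial partition by acceptance: {2,5} | {1,3}.
Refine {2,5} on symbol b: members go to different blocks, giving {2} and {5}.
On input b, block {1,3} splits into {1} and {3}.
No further refinement is possible. Final partition (4 blocks): {2} | {1} | {5} | {3}.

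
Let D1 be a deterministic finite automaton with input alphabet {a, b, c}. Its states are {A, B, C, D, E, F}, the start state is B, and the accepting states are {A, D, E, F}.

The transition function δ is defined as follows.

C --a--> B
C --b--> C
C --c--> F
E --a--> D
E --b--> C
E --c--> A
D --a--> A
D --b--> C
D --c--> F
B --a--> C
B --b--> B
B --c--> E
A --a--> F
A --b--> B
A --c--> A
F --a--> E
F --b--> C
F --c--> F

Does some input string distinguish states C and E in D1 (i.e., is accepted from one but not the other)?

Yes

P0 = {A,D,E,F} | {B,C}.
Stable partition: {A,D,E,F} | {B,C} — 2 equivalence classes.
C and E end up in different blocks, so they are distinguishable. For instance, the string 'ε' is accepted from only E.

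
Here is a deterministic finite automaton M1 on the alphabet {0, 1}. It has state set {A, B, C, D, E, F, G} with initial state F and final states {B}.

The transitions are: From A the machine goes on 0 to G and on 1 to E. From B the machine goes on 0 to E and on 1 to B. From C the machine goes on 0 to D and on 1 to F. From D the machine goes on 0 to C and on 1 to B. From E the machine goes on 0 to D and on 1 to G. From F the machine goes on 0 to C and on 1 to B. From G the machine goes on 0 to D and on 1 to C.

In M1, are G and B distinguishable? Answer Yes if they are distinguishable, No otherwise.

States {A} cannot be reached from the start state, so discard them.
Start with accepting vs non-accepting: {B} | {C,D,E,F,G}.
Refine {C,D,E,F,G} on symbol 1: members go to different blocks, giving {C,E,G} and {D,F}.
On input 1, block {C,E,G} splits into {E,G} and {C}.
On input 1, block {E,G} splits into {E} and {G}.
The partition is now stable with 5 blocks: {B} | {E} | {D,F} | {C} | {G}.
G and B end up in different blocks, so they are distinguishable. For instance, the string 'ε' is accepted from only B.

Yes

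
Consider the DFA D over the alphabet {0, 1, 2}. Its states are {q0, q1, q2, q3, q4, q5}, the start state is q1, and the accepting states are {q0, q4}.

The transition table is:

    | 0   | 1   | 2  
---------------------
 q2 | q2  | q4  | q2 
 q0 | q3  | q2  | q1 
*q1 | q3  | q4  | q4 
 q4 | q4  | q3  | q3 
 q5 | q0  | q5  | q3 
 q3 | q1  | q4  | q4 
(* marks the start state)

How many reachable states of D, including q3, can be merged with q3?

Reachable states from the start: {q1,q3,q4}. Unreachable: {q0,q2,q5} — drop them.
Initial partition by acceptance: {q4} | {q1,q3}.
No further refinement is possible. Final partition (2 blocks): {q4} | {q1,q3}.
State q3 belongs to the block {q1,q3}, which has 2 states.

2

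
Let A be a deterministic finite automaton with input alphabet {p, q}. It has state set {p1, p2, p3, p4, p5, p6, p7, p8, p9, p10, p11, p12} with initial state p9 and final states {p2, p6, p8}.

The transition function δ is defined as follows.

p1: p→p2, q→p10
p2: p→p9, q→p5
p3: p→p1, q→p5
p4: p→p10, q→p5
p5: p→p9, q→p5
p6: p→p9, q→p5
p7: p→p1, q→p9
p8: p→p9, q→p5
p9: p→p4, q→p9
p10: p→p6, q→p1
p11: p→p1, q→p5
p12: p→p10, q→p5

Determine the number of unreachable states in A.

5

Starting at p9 and following transitions, the reachable set is {p1, p2, p4, p5, p6, p9, p10}. That leaves p3, p7, p8, p11, p12 unreachable — 5 in total.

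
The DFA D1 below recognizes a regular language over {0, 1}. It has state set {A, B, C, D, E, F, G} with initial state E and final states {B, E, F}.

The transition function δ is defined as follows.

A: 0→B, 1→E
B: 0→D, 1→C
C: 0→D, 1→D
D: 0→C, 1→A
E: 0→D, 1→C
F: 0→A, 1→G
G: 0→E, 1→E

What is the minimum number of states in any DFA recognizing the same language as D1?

4

First remove the unreachable states {F,G}; 5 states remain.
Initial partition by acceptance: {B,E} | {A,C,D}.
Split {A,C,D} by δ(·,0) → {C,D} and {A}.
On input 1, block {C,D} splits into {C} and {D}.
The partition is now stable with 4 blocks: {B,E} | {C} | {A} | {D}.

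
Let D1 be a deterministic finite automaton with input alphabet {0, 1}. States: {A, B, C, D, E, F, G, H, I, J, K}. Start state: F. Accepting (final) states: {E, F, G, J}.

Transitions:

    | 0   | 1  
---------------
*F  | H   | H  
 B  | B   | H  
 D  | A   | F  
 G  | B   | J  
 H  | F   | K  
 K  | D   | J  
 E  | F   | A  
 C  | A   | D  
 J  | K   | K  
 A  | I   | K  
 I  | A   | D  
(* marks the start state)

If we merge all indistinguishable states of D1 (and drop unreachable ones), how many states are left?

Reachable states from the start: {A,D,F,H,I,J,K}. Unreachable: {B,C,E,G} — drop them.
Start with accepting vs non-accepting: {F,J} | {A,D,H,I,K}.
On input 0, block {A,D,H,I,K} splits into {A,D,I,K} and {H}.
Refine {F,J} on symbol 0: members go to different blocks, giving {F} and {J}.
On input 1, block {A,D,I,K} splits into {A,I} and {D} and {K}.
Split {A,I} by δ(·,1) → {A} and {I}.
Stable partition: {F} | {A} | {H} | {J} | {D} | {K} | {I} — 7 equivalence classes.

7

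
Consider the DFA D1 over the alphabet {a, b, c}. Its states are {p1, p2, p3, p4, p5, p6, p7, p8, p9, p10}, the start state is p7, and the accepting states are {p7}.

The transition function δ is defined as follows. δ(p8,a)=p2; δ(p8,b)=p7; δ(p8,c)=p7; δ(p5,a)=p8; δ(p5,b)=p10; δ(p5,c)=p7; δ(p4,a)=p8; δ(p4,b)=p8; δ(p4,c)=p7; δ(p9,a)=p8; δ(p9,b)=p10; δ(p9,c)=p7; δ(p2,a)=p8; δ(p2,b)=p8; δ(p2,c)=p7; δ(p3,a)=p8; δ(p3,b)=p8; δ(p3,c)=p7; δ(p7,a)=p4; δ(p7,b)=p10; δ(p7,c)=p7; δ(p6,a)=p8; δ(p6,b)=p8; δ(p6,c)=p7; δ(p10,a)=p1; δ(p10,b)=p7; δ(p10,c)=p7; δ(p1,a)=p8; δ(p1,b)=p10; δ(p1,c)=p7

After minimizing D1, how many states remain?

First remove the unreachable states {p3,p5,p6,p9}; 6 states remain.
P0 = {p7} | {p1,p2,p4,p8,p10}.
Split {p1,p2,p4,p8,p10} by δ(·,b) → {p1,p2,p4} and {p8,p10}.
Stable partition: {p7} | {p1,p2,p4} | {p8,p10} — 3 equivalence classes.

3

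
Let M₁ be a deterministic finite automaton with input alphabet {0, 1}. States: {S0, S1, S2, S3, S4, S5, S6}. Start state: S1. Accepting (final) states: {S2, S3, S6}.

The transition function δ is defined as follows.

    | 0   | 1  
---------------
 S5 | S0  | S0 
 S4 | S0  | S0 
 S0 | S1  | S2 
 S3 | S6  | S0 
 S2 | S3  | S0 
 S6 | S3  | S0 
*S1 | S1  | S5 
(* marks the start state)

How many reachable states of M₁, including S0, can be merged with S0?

Reachable states from the start: {S0,S1,S2,S3,S5,S6}. Unreachable: {S4} — drop them.
P0 = {S2,S3,S6} | {S0,S1,S5}.
Refine {S0,S1,S5} on symbol 1: members go to different blocks, giving {S1,S5} and {S0}.
On input 0, block {S1,S5} splits into {S1} and {S5}.
The partition is now stable with 4 blocks: {S2,S3,S6} | {S1} | {S0} | {S5}.
State S0 belongs to the block {S0}, which has 1 states.

1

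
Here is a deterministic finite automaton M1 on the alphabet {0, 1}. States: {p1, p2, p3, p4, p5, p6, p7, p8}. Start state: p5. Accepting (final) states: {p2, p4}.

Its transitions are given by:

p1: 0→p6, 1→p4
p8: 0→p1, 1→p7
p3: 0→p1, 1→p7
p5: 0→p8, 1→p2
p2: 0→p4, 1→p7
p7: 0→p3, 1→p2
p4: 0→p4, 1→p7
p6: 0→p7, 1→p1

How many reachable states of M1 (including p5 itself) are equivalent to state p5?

All states are reachable from the start state.
P0 = {p2,p4} | {p1,p3,p5,p6,p7,p8}.
On input 1, block {p1,p3,p5,p6,p7,p8} splits into {p1,p5,p7} and {p3,p6,p8}.
No further refinement is possible. Final partition (3 blocks): {p2,p4} | {p1,p5,p7} | {p3,p6,p8}.
The equivalence class containing p5 is {p1,p5,p7}, of size 3.

3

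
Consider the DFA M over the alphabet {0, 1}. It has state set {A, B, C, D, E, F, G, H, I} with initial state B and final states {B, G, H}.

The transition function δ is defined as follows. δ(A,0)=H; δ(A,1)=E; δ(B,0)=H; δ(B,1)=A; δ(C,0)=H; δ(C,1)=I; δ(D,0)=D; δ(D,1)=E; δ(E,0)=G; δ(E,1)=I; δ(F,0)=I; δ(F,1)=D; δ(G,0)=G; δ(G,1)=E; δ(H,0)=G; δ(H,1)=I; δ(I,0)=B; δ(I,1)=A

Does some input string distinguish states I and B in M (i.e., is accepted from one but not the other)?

Yes

First remove the unreachable states {C,D,F}; 6 states remain.
Initial partition by acceptance: {B,G,H} | {A,E,I}.
No further refinement is possible. Final partition (2 blocks): {B,G,H} | {A,E,I}.
I and B end up in different blocks, so they are distinguishable. For instance, the string 'ε' is accepted from only B.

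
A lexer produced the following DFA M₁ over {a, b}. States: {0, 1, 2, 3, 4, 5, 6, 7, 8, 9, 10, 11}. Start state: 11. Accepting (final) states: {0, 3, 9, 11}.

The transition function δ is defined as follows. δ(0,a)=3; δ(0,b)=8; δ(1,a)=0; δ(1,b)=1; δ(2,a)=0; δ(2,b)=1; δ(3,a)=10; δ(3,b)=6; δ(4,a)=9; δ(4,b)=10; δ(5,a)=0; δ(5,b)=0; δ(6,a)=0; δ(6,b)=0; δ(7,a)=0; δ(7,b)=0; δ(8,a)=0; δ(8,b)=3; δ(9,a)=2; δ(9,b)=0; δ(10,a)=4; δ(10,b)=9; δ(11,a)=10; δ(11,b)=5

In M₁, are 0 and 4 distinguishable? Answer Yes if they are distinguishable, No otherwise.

First remove the unreachable states {7}; 11 states remain.
Initial partition by acceptance: {0,3,9,11} | {1,2,4,5,6,8,10}.
Split {0,3,9,11} by δ(·,a) → {3,9,11} and {0}.
On input b, block {3,9,11} splits into {3,11} and {9}.
Refine {1,2,4,5,6,8,10} on symbol a: members go to different blocks, giving {1,2,5,6,8} and {4} and {10}.
Split {1,2,5,6,8} by δ(·,b) → {1,2} and {5,6} and {8}.
The partition is now stable with 8 blocks: {3,11} | {1,2} | {0} | {9} | {4} | {10} | {5,6} | {8}.
0 and 4 end up in different blocks, so they are distinguishable. For instance, the string 'ε' is accepted from only 0.

Yes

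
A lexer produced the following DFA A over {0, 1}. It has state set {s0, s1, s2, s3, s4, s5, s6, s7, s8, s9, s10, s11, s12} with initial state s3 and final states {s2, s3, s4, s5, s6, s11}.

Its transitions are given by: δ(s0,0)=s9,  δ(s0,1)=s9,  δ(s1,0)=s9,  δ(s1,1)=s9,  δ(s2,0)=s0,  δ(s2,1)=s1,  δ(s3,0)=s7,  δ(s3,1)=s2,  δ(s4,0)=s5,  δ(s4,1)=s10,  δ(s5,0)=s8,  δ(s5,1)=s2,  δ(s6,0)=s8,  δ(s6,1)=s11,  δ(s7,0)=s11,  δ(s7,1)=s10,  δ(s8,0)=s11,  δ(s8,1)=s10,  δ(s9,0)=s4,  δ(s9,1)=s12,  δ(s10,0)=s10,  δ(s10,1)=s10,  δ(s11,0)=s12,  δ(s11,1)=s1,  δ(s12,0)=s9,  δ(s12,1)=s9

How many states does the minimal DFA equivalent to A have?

7

States {s6} cannot be reached from the start state, so discard them.
Start with accepting vs non-accepting: {s2,s3,s4,s5,s11} | {s0,s1,s7,s8,s9,s10,s12}.
On input 0, block {s2,s3,s4,s5,s11} splits into {s2,s3,s5,s11} and {s4}.
Refine {s2,s3,s5,s11} on symbol 1: members go to different blocks, giving {s2,s11} and {s3,s5}.
Refine {s0,s1,s7,s8,s9,s10,s12} on symbol 0: members go to different blocks, giving {s0,s1,s10,s12} and {s7,s8} and {s9}.
On input 0, block {s0,s1,s10,s12} splits into {s0,s1,s12} and {s10}.
Stable partition: {s2,s11} | {s0,s1,s12} | {s4} | {s3,s5} | {s7,s8} | {s9} | {s10} — 7 equivalence classes.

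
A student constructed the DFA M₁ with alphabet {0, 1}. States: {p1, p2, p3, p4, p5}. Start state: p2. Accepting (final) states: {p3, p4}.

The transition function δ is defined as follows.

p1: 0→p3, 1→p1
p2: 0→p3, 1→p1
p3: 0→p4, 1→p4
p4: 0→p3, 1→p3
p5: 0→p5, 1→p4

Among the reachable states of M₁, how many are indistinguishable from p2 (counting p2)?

2

First remove the unreachable states {p5}; 4 states remain.
P0 = {p3,p4} | {p1,p2}.
Stable partition: {p3,p4} | {p1,p2} — 2 equivalence classes.
The equivalence class containing p2 is {p1,p2}, of size 2.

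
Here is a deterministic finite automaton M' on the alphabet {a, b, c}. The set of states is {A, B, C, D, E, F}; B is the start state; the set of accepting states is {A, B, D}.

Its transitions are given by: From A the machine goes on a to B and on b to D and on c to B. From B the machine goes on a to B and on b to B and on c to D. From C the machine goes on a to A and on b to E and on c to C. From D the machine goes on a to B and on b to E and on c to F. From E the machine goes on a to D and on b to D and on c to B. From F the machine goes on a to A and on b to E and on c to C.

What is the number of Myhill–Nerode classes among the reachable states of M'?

Every state is reachable, so we keep all 6.
P0 = {A,B,D} | {C,E,F}.
On input b, block {A,B,D} splits into {A,B} and {D}.
Split {A,B} by δ(·,b) → {A} and {B}.
Split {C,E,F} by δ(·,a) → {C,F} and {E}.
The partition is now stable with 5 blocks: {A} | {C,F} | {D} | {B} | {E}.

5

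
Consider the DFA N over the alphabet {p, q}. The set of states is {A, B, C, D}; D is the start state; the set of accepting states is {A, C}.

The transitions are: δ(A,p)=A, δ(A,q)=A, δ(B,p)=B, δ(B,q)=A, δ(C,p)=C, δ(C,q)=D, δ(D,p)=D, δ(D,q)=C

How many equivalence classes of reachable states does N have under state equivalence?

First remove the unreachable states {A,B}; 2 states remain.
Initial partition by acceptance: {C} | {D}.
Stable partition: {C} | {D} — 2 equivalence classes.

2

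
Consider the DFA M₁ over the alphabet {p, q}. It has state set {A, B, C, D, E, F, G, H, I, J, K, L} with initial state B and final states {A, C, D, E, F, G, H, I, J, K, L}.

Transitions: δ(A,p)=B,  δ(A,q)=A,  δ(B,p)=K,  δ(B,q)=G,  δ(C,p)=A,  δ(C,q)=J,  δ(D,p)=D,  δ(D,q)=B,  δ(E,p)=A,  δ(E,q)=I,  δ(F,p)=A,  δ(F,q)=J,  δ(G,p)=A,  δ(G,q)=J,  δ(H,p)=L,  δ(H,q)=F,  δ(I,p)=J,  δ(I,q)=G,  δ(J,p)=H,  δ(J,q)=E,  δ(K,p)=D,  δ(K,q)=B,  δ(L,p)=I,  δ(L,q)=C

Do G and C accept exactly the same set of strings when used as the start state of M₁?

All states are reachable from the start state.
Initial partition by acceptance: {A,C,D,E,F,G,H,I,J,K,L} | {B}.
Refine {A,C,D,E,F,G,H,I,J,K,L} on symbol p: members go to different blocks, giving {C,D,E,F,G,H,I,J,K,L} and {A}.
On input p, block {C,D,E,F,G,H,I,J,K,L} splits into {D,H,I,J,K,L} and {C,E,F,G}.
On input q, block {D,H,I,J,K,L} splits into {H,I,J,L} and {D,K}.
No further refinement is possible. Final partition (5 blocks): {H,I,J,L} | {B} | {A} | {C,E,F,G} | {D,K}.
G and C lie in the same block of the stable partition, so they are equivalent — no string distinguishes them.

Yes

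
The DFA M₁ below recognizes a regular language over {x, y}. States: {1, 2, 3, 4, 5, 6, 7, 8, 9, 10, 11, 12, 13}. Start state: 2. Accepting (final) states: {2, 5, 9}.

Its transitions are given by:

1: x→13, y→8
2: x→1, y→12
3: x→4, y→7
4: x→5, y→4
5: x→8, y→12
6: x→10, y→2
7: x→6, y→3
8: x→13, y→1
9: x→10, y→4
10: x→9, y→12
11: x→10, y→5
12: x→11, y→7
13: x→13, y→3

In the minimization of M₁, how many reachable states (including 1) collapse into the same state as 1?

2

All states are reachable from the start state.
Initial partition by acceptance: {2,5,9} | {1,3,4,6,7,8,10,11,12,13}.
Split {1,3,4,6,7,8,10,11,12,13} by δ(·,x) → {1,3,6,7,8,11,12,13} and {4,10}.
On input x, block {2,5,9} splits into {2,5} and {9}.
On input x, block {1,3,6,7,8,11,12,13} splits into {1,7,8,12,13} and {3,6,11}.
Refine {1,7,8,12,13} on symbol x: members go to different blocks, giving {1,8,13} and {7,12}.
On input y, block {1,8,13} splits into {1,8} and {13}.
On input x, block {4,10} splits into {4} and {10}.
On input x, block {3,6,11} splits into {6,11} and {3}.
Refine {7,12} on symbol y: members go to different blocks, giving {7} and {12}.
The partition is now stable with 10 blocks: {2,5} | {1,8} | {4} | {9} | {6,11} | {7} | {13} | {10} | {3} | {12}.
State 1 belongs to the block {1,8}, which has 2 states.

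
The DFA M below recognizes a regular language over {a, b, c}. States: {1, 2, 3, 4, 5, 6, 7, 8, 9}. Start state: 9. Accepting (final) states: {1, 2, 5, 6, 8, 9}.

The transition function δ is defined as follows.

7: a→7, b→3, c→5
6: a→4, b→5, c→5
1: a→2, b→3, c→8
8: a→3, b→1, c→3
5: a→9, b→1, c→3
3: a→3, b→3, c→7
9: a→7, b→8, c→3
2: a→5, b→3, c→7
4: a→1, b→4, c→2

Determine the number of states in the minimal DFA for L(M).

7

States {4,6} cannot be reached from the start state, so discard them.
Start with accepting vs non-accepting: {1,2,5,8,9} | {3,7}.
Split {1,2,5,8,9} by δ(·,a) → {1,2,5} and {8,9}.
On input a, block {1,2,5} splits into {1,2} and {5}.
On input a, block {1,2} splits into {1} and {2}.
Refine {3,7} on symbol c: members go to different blocks, giving {3} and {7}.
Refine {8,9} on symbol a: members go to different blocks, giving {8} and {9}.
Stable partition: {1} | {3} | {8} | {5} | {2} | {7} | {9} — 7 equivalence classes.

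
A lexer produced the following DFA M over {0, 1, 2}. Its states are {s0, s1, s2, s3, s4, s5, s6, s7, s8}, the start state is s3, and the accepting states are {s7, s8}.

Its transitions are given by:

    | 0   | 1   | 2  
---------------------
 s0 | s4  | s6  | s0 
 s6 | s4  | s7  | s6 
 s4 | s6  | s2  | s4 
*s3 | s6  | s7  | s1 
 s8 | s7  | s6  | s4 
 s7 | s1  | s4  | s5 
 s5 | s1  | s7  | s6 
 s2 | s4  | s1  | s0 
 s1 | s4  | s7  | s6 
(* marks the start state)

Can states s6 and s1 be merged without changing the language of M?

First remove the unreachable states {s8}; 8 states remain.
Start with accepting vs non-accepting: {s7} | {s0,s1,s2,s3,s4,s5,s6}.
Refine {s0,s1,s2,s3,s4,s5,s6} on symbol 1: members go to different blocks, giving {s1,s3,s5,s6} and {s0,s2,s4}.
Split {s1,s3,s5,s6} by δ(·,0) → {s1,s6} and {s3,s5}.
Refine {s0,s2,s4} on symbol 0: members go to different blocks, giving {s0,s2} and {s4}.
Stable partition: {s7} | {s1,s6} | {s0,s2} | {s3,s5} | {s4} — 5 equivalence classes.
s6 and s1 lie in the same block of the stable partition, so they are equivalent — no string distinguishes them.

Yes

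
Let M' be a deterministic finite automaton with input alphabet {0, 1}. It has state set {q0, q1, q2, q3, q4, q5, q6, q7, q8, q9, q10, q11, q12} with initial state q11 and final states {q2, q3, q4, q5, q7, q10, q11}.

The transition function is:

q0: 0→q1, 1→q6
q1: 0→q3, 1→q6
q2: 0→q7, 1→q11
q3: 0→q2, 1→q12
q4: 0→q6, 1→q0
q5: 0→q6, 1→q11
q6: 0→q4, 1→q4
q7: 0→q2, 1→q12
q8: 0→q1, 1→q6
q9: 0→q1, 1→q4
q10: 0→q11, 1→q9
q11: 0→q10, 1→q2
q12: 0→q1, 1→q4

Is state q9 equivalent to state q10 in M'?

No

Reachable states from the start: {q0,q1,q2,q3,q4,q6,q7,q9,q10,q11,q12}. Unreachable: {q5,q8} — drop them.
P0 = {q2,q3,q4,q7,q10,q11} | {q0,q1,q6,q9,q12}.
On input 0, block {q2,q3,q4,q7,q10,q11} splits into {q2,q3,q7,q10,q11} and {q4}.
Split {q2,q3,q7,q10,q11} by δ(·,1) → {q3,q7,q10} and {q2,q11}.
On input 0, block {q0,q1,q6,q9,q12} splits into {q0,q9,q12} and {q1} and {q6}.
Refine {q0,q9,q12} on symbol 1: members go to different blocks, giving {q9,q12} and {q0}.
The partition is now stable with 7 blocks: {q3,q7,q10} | {q9,q12} | {q4} | {q2,q11} | {q1} | {q6} | {q0}.
q9 and q10 end up in different blocks, so they are distinguishable. For instance, the string 'ε' is accepted from only q10.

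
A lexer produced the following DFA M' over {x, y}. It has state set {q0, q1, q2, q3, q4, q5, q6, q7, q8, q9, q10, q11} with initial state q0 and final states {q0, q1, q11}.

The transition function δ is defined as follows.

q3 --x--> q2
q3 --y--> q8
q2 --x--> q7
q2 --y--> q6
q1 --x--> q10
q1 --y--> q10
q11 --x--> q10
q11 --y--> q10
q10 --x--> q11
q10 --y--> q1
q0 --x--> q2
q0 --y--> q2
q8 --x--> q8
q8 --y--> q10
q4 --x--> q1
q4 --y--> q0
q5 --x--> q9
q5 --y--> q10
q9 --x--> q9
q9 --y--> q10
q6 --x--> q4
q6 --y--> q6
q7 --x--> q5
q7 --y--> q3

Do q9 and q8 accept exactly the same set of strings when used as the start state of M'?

Yes

Initial partition by acceptance: {q0,q1,q11} | {q2,q3,q4,q5,q6,q7,q8,q9,q10}.
On input x, block {q2,q3,q4,q5,q6,q7,q8,q9,q10} splits into {q2,q3,q5,q6,q7,q8,q9} and {q4,q10}.
On input x, block {q0,q1,q11} splits into {q1,q11} and {q0}.
On input x, block {q2,q3,q5,q6,q7,q8,q9} splits into {q2,q3,q5,q7,q8,q9} and {q6}.
On input y, block {q2,q3,q5,q7,q8,q9} splits into {q5,q8,q9} and {q3,q7} and {q2}.
Refine {q4,q10} on symbol y: members go to different blocks, giving {q4} and {q10}.
Split {q3,q7} by δ(·,x) → {q3} and {q7}.
Stable partition: {q1,q11} | {q5,q8,q9} | {q4} | {q0} | {q6} | {q3} | {q2} | {q10} | {q7} — 9 equivalence classes.
q9 and q8 lie in the same block of the stable partition, so they are equivalent — no string distinguishes them.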